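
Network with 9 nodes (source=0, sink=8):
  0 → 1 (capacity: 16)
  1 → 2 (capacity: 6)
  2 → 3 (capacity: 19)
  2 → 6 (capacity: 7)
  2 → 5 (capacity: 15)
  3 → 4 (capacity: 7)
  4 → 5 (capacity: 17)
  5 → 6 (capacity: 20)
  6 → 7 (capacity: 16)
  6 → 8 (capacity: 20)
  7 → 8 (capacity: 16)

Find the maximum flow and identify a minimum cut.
Max flow = 6, Min cut edges: (1,2)

Maximum flow: 6
Minimum cut: (1,2)
Partition: S = [0, 1], T = [2, 3, 4, 5, 6, 7, 8]

Max-flow min-cut theorem verified: both equal 6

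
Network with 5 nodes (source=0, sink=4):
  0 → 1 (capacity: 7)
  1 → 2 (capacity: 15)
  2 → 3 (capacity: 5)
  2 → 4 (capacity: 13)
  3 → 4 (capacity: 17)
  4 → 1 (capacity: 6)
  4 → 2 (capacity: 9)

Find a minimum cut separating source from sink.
Min cut value = 7, edges: (0,1)

Min cut value: 7
Partition: S = [0], T = [1, 2, 3, 4]
Cut edges: (0,1)

By max-flow min-cut theorem, max flow = min cut = 7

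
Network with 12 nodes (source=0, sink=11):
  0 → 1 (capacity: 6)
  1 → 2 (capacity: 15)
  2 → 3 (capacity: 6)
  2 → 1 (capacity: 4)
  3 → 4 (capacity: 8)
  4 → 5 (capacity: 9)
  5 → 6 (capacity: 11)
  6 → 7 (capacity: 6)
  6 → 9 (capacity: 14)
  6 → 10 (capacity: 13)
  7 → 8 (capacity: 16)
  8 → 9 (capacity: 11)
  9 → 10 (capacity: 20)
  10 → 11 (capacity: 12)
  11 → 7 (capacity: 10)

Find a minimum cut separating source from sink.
Min cut value = 6, edges: (2,3)

Min cut value: 6
Partition: S = [0, 1, 2], T = [3, 4, 5, 6, 7, 8, 9, 10, 11]
Cut edges: (2,3)

By max-flow min-cut theorem, max flow = min cut = 6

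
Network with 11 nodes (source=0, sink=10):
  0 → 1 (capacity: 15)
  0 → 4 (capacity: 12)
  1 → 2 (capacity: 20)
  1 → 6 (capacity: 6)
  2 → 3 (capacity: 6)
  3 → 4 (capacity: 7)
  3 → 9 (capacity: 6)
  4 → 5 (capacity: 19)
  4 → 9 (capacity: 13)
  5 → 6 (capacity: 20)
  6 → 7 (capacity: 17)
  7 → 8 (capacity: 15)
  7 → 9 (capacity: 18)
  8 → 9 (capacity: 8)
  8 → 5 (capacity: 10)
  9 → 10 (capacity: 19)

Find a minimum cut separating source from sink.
Min cut value = 19, edges: (9,10)

Min cut value: 19
Partition: S = [0, 1, 2, 3, 4, 5, 6, 7, 8, 9], T = [10]
Cut edges: (9,10)

By max-flow min-cut theorem, max flow = min cut = 19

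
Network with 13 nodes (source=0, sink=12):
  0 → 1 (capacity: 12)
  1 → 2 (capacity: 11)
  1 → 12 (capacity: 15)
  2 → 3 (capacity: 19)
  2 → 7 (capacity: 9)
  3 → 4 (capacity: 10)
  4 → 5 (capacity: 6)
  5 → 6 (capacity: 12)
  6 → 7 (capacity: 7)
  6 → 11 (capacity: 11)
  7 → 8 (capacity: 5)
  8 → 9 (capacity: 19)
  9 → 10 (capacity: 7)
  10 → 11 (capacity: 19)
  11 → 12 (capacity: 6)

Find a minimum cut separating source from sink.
Min cut value = 12, edges: (0,1)

Min cut value: 12
Partition: S = [0], T = [1, 2, 3, 4, 5, 6, 7, 8, 9, 10, 11, 12]
Cut edges: (0,1)

By max-flow min-cut theorem, max flow = min cut = 12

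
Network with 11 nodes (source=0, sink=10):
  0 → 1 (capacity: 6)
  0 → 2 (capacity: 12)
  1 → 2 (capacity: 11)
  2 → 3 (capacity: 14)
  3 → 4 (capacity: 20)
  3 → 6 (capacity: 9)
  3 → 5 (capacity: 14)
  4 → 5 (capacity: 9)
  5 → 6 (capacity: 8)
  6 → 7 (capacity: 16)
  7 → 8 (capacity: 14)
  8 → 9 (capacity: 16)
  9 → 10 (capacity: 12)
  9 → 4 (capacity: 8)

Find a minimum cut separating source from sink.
Min cut value = 12, edges: (9,10)

Min cut value: 12
Partition: S = [0, 1, 2, 3, 4, 5, 6, 7, 8, 9], T = [10]
Cut edges: (9,10)

By max-flow min-cut theorem, max flow = min cut = 12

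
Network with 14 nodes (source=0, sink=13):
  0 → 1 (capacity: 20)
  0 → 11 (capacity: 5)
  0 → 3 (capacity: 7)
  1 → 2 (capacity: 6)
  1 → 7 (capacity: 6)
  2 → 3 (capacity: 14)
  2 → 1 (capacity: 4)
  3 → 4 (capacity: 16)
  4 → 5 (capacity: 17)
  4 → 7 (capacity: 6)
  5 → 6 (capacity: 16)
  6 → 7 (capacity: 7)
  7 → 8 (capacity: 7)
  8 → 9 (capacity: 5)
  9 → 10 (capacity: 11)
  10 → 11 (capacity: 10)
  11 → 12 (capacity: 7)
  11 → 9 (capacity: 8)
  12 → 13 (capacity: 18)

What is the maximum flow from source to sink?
Maximum flow = 7

Max flow: 7

Flow assignment:
  0 → 1: 5/20
  0 → 11: 2/5
  1 → 2: 5/6
  2 → 3: 5/14
  3 → 4: 5/16
  4 → 5: 5/17
  5 → 6: 5/16
  6 → 7: 5/7
  7 → 8: 5/7
  8 → 9: 5/5
  9 → 10: 5/11
  10 → 11: 5/10
  11 → 12: 7/7
  12 → 13: 7/18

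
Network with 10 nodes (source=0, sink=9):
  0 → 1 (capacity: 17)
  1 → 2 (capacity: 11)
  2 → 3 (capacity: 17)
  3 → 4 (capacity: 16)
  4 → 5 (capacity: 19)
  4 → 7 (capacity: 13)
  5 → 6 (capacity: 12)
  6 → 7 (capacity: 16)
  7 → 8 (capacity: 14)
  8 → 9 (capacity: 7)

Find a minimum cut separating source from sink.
Min cut value = 7, edges: (8,9)

Min cut value: 7
Partition: S = [0, 1, 2, 3, 4, 5, 6, 7, 8], T = [9]
Cut edges: (8,9)

By max-flow min-cut theorem, max flow = min cut = 7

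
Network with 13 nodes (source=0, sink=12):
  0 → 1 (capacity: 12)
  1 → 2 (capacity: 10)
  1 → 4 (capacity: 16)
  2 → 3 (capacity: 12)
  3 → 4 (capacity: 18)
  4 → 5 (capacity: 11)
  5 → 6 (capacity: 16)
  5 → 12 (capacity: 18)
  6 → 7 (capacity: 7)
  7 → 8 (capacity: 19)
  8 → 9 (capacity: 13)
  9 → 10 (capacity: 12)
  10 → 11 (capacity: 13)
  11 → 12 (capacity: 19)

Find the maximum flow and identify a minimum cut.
Max flow = 11, Min cut edges: (4,5)

Maximum flow: 11
Minimum cut: (4,5)
Partition: S = [0, 1, 2, 3, 4], T = [5, 6, 7, 8, 9, 10, 11, 12]

Max-flow min-cut theorem verified: both equal 11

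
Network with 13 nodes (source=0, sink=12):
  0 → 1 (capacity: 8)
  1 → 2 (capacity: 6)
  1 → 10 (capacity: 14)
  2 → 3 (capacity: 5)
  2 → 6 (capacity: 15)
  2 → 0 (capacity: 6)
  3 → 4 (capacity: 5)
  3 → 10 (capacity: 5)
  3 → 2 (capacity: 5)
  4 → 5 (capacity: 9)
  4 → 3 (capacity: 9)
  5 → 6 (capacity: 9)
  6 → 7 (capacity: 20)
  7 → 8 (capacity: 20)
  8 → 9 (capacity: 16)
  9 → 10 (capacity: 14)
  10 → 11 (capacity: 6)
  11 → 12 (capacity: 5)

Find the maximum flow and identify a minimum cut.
Max flow = 5, Min cut edges: (11,12)

Maximum flow: 5
Minimum cut: (11,12)
Partition: S = [0, 1, 2, 3, 4, 5, 6, 7, 8, 9, 10, 11], T = [12]

Max-flow min-cut theorem verified: both equal 5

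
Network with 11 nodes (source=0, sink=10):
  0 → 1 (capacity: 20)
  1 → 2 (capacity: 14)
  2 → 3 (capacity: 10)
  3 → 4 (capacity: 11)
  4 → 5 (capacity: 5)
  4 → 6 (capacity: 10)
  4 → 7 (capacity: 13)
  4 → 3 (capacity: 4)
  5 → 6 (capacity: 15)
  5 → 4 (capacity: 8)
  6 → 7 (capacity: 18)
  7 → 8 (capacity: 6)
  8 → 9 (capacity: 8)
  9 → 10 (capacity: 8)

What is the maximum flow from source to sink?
Maximum flow = 6

Max flow: 6

Flow assignment:
  0 → 1: 6/20
  1 → 2: 6/14
  2 → 3: 6/10
  3 → 4: 6/11
  4 → 7: 6/13
  7 → 8: 6/6
  8 → 9: 6/8
  9 → 10: 6/8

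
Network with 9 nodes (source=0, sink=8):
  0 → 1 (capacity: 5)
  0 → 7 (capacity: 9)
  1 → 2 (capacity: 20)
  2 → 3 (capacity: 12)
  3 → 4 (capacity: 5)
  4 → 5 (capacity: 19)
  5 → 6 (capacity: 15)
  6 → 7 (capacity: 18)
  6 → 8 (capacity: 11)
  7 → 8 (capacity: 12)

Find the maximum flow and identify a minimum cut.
Max flow = 14, Min cut edges: (0,7), (3,4)

Maximum flow: 14
Minimum cut: (0,7), (3,4)
Partition: S = [0, 1, 2, 3], T = [4, 5, 6, 7, 8]

Max-flow min-cut theorem verified: both equal 14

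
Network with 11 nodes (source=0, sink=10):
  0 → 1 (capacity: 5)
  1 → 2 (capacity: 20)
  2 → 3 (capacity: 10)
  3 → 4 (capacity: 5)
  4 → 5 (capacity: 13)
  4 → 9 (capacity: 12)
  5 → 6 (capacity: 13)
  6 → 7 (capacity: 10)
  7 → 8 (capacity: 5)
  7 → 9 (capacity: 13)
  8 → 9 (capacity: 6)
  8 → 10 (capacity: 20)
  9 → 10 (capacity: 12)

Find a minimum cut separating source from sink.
Min cut value = 5, edges: (3,4)

Min cut value: 5
Partition: S = [0, 1, 2, 3], T = [4, 5, 6, 7, 8, 9, 10]
Cut edges: (3,4)

By max-flow min-cut theorem, max flow = min cut = 5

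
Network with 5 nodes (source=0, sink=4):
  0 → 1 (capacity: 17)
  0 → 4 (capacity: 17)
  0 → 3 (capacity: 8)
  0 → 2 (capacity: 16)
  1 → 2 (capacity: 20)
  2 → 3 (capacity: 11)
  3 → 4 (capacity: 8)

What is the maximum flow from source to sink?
Maximum flow = 25

Max flow: 25

Flow assignment:
  0 → 1: 8/17
  0 → 4: 17/17
  1 → 2: 8/20
  2 → 3: 8/11
  3 → 4: 8/8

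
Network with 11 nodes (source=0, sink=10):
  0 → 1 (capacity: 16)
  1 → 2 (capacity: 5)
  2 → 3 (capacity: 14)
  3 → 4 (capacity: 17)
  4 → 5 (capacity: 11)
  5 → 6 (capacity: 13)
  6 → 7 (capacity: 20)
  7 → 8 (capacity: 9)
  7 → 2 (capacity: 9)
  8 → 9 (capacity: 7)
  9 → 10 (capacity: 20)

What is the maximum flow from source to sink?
Maximum flow = 5

Max flow: 5

Flow assignment:
  0 → 1: 5/16
  1 → 2: 5/5
  2 → 3: 5/14
  3 → 4: 5/17
  4 → 5: 5/11
  5 → 6: 5/13
  6 → 7: 5/20
  7 → 8: 5/9
  8 → 9: 5/7
  9 → 10: 5/20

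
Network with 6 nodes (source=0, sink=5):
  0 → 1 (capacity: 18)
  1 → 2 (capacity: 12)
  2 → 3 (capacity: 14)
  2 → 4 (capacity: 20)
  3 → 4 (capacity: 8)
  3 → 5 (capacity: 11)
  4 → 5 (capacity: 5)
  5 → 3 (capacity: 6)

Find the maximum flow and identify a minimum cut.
Max flow = 12, Min cut edges: (1,2)

Maximum flow: 12
Minimum cut: (1,2)
Partition: S = [0, 1], T = [2, 3, 4, 5]

Max-flow min-cut theorem verified: both equal 12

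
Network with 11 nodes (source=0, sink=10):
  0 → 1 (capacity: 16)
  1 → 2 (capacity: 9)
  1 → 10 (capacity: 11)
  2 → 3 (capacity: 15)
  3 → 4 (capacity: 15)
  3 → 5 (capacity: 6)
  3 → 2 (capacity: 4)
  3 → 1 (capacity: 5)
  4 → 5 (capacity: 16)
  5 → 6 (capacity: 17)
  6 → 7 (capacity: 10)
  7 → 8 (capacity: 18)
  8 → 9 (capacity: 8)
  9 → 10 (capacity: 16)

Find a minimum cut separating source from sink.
Min cut value = 16, edges: (0,1)

Min cut value: 16
Partition: S = [0], T = [1, 2, 3, 4, 5, 6, 7, 8, 9, 10]
Cut edges: (0,1)

By max-flow min-cut theorem, max flow = min cut = 16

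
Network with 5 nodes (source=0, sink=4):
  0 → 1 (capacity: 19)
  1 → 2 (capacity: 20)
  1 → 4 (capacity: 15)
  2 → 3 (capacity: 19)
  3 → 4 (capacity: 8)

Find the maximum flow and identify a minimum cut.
Max flow = 19, Min cut edges: (0,1)

Maximum flow: 19
Minimum cut: (0,1)
Partition: S = [0], T = [1, 2, 3, 4]

Max-flow min-cut theorem verified: both equal 19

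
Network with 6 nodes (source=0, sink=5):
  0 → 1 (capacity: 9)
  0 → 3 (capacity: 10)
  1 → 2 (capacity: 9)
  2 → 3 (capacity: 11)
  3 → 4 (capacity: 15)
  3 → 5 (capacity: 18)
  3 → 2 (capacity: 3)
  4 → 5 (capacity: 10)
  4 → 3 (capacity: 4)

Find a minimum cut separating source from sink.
Min cut value = 19, edges: (0,3), (1,2)

Min cut value: 19
Partition: S = [0, 1], T = [2, 3, 4, 5]
Cut edges: (0,3), (1,2)

By max-flow min-cut theorem, max flow = min cut = 19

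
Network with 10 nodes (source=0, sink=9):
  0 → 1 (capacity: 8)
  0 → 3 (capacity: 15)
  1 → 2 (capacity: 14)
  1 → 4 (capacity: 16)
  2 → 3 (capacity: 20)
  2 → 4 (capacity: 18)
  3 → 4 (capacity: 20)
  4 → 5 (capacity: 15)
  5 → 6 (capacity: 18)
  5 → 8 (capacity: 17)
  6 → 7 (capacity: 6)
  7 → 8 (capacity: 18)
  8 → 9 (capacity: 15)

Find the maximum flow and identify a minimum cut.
Max flow = 15, Min cut edges: (8,9)

Maximum flow: 15
Minimum cut: (8,9)
Partition: S = [0, 1, 2, 3, 4, 5, 6, 7, 8], T = [9]

Max-flow min-cut theorem verified: both equal 15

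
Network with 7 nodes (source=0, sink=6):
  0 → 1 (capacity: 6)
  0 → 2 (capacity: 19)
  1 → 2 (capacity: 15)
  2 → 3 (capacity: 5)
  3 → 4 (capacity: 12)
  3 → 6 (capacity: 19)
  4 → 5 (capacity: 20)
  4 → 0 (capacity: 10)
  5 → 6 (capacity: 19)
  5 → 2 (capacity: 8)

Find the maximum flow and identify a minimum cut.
Max flow = 5, Min cut edges: (2,3)

Maximum flow: 5
Minimum cut: (2,3)
Partition: S = [0, 1, 2], T = [3, 4, 5, 6]

Max-flow min-cut theorem verified: both equal 5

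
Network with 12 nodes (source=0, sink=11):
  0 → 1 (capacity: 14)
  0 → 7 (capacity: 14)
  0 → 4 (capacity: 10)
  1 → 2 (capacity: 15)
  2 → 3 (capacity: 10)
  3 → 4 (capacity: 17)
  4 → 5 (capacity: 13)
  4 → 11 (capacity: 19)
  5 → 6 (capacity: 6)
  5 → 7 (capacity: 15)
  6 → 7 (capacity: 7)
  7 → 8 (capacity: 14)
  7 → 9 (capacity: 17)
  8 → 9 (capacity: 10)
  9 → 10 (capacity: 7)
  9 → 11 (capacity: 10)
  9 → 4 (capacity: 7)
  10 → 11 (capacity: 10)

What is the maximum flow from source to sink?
Maximum flow = 34

Max flow: 34

Flow assignment:
  0 → 1: 10/14
  0 → 7: 14/14
  0 → 4: 10/10
  1 → 2: 10/15
  2 → 3: 10/10
  3 → 4: 10/17
  4 → 5: 1/13
  4 → 11: 19/19
  5 → 7: 1/15
  7 → 8: 1/14
  7 → 9: 14/17
  8 → 9: 1/10
  9 → 10: 5/7
  9 → 11: 10/10
  10 → 11: 5/10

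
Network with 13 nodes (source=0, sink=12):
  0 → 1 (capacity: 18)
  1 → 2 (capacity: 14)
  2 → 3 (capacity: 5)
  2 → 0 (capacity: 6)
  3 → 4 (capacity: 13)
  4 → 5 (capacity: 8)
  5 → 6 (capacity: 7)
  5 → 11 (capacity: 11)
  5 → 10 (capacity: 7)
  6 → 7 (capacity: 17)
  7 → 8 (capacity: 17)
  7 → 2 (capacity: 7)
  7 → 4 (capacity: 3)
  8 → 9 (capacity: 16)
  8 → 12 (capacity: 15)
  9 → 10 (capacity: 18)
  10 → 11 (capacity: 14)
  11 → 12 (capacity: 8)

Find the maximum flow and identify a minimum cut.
Max flow = 5, Min cut edges: (2,3)

Maximum flow: 5
Minimum cut: (2,3)
Partition: S = [0, 1, 2], T = [3, 4, 5, 6, 7, 8, 9, 10, 11, 12]

Max-flow min-cut theorem verified: both equal 5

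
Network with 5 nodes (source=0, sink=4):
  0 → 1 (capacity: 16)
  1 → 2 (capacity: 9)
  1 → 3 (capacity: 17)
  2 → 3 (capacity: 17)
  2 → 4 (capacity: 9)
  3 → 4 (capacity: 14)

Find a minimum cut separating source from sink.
Min cut value = 16, edges: (0,1)

Min cut value: 16
Partition: S = [0], T = [1, 2, 3, 4]
Cut edges: (0,1)

By max-flow min-cut theorem, max flow = min cut = 16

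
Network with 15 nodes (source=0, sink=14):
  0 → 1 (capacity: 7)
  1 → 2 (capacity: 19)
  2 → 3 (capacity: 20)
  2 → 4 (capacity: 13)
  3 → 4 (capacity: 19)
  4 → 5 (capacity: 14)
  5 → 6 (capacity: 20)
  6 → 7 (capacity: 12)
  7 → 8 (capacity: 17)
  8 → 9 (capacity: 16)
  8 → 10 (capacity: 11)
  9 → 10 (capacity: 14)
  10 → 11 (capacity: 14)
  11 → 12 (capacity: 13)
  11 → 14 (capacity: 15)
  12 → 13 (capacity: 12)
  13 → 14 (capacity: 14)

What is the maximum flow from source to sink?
Maximum flow = 7

Max flow: 7

Flow assignment:
  0 → 1: 7/7
  1 → 2: 7/19
  2 → 4: 7/13
  4 → 5: 7/14
  5 → 6: 7/20
  6 → 7: 7/12
  7 → 8: 7/17
  8 → 10: 7/11
  10 → 11: 7/14
  11 → 14: 7/15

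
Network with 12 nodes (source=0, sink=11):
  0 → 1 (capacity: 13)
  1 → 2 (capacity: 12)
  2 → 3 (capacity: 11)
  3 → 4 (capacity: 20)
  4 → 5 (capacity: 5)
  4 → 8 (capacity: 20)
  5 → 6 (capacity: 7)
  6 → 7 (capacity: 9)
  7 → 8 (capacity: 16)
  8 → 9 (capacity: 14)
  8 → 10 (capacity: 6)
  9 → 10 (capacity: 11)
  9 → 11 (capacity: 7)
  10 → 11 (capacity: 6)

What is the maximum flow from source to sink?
Maximum flow = 11

Max flow: 11

Flow assignment:
  0 → 1: 11/13
  1 → 2: 11/12
  2 → 3: 11/11
  3 → 4: 11/20
  4 → 8: 11/20
  8 → 9: 11/14
  9 → 10: 4/11
  9 → 11: 7/7
  10 → 11: 4/6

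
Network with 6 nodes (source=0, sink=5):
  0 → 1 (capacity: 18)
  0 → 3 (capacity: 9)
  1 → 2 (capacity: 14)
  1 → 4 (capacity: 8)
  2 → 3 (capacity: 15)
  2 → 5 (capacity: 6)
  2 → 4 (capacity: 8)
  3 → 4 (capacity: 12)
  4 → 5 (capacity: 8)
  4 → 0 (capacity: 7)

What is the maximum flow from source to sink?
Maximum flow = 14

Max flow: 14

Flow assignment:
  0 → 1: 14/18
  0 → 3: 7/9
  1 → 2: 14/14
  2 → 5: 6/6
  2 → 4: 8/8
  3 → 4: 7/12
  4 → 5: 8/8
  4 → 0: 7/7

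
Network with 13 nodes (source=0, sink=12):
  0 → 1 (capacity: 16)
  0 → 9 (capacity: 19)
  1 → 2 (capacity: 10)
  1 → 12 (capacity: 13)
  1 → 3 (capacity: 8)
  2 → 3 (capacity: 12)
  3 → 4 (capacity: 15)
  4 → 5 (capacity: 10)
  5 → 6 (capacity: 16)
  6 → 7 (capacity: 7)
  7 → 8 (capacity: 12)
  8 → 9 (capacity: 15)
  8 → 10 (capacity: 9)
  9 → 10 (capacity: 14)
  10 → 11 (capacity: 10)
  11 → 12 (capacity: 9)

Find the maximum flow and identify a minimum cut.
Max flow = 22, Min cut edges: (1,12), (11,12)

Maximum flow: 22
Minimum cut: (1,12), (11,12)
Partition: S = [0, 1, 2, 3, 4, 5, 6, 7, 8, 9, 10, 11], T = [12]

Max-flow min-cut theorem verified: both equal 22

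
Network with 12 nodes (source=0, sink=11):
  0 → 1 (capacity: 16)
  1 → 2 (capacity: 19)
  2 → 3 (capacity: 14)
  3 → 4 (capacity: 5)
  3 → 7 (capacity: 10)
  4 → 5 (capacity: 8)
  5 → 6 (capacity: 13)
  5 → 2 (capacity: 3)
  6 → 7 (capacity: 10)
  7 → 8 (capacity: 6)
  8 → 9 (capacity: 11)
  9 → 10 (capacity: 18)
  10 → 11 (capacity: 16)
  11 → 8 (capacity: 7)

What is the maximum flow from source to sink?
Maximum flow = 6

Max flow: 6

Flow assignment:
  0 → 1: 6/16
  1 → 2: 6/19
  2 → 3: 9/14
  3 → 4: 3/5
  3 → 7: 6/10
  4 → 5: 3/8
  5 → 2: 3/3
  7 → 8: 6/6
  8 → 9: 6/11
  9 → 10: 6/18
  10 → 11: 6/16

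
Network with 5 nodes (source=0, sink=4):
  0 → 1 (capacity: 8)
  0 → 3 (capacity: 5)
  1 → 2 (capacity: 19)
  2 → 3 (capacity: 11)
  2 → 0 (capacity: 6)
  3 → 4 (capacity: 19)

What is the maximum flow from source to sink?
Maximum flow = 13

Max flow: 13

Flow assignment:
  0 → 1: 8/8
  0 → 3: 5/5
  1 → 2: 8/19
  2 → 3: 8/11
  3 → 4: 13/19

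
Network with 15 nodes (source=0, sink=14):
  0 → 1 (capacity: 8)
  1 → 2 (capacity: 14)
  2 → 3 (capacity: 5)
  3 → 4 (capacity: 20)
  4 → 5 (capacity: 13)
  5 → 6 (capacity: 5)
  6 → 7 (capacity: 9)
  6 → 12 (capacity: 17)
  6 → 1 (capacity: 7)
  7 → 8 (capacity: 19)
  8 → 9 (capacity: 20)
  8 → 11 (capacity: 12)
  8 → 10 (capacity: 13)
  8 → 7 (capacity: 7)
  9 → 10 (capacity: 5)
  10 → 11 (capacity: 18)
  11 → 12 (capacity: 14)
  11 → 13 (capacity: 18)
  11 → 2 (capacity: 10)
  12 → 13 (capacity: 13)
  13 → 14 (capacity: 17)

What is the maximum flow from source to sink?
Maximum flow = 5

Max flow: 5

Flow assignment:
  0 → 1: 5/8
  1 → 2: 5/14
  2 → 3: 5/5
  3 → 4: 5/20
  4 → 5: 5/13
  5 → 6: 5/5
  6 → 12: 5/17
  12 → 13: 5/13
  13 → 14: 5/17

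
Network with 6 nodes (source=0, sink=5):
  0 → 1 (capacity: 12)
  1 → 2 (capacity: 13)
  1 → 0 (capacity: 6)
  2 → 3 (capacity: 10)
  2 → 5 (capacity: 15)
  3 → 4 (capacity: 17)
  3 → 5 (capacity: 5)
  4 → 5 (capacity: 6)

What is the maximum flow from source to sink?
Maximum flow = 12

Max flow: 12

Flow assignment:
  0 → 1: 12/12
  1 → 2: 12/13
  2 → 5: 12/15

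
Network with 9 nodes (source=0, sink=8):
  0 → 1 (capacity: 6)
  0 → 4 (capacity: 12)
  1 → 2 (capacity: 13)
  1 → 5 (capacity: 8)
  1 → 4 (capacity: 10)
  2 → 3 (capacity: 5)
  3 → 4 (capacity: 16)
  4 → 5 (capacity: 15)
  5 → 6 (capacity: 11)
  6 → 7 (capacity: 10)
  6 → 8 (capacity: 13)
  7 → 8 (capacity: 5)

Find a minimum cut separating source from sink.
Min cut value = 11, edges: (5,6)

Min cut value: 11
Partition: S = [0, 1, 2, 3, 4, 5], T = [6, 7, 8]
Cut edges: (5,6)

By max-flow min-cut theorem, max flow = min cut = 11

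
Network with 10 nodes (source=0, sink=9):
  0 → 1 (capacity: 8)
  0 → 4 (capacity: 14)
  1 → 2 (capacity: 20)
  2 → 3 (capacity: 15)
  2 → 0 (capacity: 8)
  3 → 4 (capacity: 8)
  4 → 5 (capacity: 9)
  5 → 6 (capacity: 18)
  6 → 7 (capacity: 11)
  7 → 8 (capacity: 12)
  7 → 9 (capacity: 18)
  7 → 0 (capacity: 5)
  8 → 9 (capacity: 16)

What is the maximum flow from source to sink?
Maximum flow = 9

Max flow: 9

Flow assignment:
  0 → 1: 8/8
  0 → 4: 1/14
  1 → 2: 8/20
  2 → 3: 8/15
  3 → 4: 8/8
  4 → 5: 9/9
  5 → 6: 9/18
  6 → 7: 9/11
  7 → 9: 9/18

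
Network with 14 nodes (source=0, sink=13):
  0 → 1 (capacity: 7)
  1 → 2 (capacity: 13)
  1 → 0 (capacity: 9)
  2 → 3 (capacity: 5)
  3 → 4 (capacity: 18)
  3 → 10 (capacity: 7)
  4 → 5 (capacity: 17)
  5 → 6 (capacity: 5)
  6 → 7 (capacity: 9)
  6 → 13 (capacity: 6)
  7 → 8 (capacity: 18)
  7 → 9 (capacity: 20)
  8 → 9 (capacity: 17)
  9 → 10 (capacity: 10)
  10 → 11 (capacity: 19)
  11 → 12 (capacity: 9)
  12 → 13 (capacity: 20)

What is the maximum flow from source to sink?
Maximum flow = 5

Max flow: 5

Flow assignment:
  0 → 1: 5/7
  1 → 2: 5/13
  2 → 3: 5/5
  3 → 4: 5/18
  4 → 5: 5/17
  5 → 6: 5/5
  6 → 13: 5/6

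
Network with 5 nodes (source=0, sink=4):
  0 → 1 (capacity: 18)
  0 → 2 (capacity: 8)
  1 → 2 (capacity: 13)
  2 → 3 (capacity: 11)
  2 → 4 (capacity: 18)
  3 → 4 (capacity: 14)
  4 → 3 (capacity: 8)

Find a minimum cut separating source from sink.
Min cut value = 21, edges: (0,2), (1,2)

Min cut value: 21
Partition: S = [0, 1], T = [2, 3, 4]
Cut edges: (0,2), (1,2)

By max-flow min-cut theorem, max flow = min cut = 21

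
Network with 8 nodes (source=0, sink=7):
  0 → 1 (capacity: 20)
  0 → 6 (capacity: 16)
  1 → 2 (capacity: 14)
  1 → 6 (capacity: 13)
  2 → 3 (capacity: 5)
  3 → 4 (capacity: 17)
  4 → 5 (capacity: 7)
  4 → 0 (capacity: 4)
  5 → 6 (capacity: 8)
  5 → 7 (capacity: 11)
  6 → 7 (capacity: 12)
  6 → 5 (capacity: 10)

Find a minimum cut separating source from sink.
Min cut value = 23, edges: (5,7), (6,7)

Min cut value: 23
Partition: S = [0, 1, 2, 3, 4, 5, 6], T = [7]
Cut edges: (5,7), (6,7)

By max-flow min-cut theorem, max flow = min cut = 23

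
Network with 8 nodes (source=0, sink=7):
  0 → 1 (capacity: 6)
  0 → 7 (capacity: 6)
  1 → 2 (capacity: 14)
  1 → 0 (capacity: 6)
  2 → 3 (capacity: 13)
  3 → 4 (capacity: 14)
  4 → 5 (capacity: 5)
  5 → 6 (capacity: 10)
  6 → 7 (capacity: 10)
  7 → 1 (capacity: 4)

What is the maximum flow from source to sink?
Maximum flow = 11

Max flow: 11

Flow assignment:
  0 → 1: 5/6
  0 → 7: 6/6
  1 → 2: 5/14
  2 → 3: 5/13
  3 → 4: 5/14
  4 → 5: 5/5
  5 → 6: 5/10
  6 → 7: 5/10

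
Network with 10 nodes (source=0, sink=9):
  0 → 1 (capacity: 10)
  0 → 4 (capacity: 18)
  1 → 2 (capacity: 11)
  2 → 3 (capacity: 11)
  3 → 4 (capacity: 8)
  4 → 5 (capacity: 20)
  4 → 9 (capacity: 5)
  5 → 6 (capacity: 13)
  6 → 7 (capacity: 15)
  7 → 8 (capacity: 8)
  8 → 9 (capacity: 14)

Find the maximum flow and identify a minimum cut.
Max flow = 13, Min cut edges: (4,9), (7,8)

Maximum flow: 13
Minimum cut: (4,9), (7,8)
Partition: S = [0, 1, 2, 3, 4, 5, 6, 7], T = [8, 9]

Max-flow min-cut theorem verified: both equal 13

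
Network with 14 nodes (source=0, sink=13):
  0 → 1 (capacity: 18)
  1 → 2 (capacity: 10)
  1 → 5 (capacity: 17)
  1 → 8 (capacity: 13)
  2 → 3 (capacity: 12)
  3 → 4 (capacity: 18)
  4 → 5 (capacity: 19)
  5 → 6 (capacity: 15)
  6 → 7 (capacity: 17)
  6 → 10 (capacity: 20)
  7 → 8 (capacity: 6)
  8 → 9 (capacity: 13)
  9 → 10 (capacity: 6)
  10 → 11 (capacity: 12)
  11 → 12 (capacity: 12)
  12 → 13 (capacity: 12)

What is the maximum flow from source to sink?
Maximum flow = 12

Max flow: 12

Flow assignment:
  0 → 1: 12/18
  1 → 5: 9/17
  1 → 8: 3/13
  5 → 6: 9/15
  6 → 10: 9/20
  8 → 9: 3/13
  9 → 10: 3/6
  10 → 11: 12/12
  11 → 12: 12/12
  12 → 13: 12/12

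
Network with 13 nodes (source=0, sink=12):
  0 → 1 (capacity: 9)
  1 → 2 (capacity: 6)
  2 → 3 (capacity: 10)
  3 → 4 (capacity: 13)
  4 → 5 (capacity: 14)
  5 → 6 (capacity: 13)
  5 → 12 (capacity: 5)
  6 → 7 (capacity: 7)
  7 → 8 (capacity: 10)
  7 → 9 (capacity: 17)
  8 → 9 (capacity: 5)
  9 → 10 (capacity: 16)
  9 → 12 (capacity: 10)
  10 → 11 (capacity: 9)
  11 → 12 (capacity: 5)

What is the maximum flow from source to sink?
Maximum flow = 6

Max flow: 6

Flow assignment:
  0 → 1: 6/9
  1 → 2: 6/6
  2 → 3: 6/10
  3 → 4: 6/13
  4 → 5: 6/14
  5 → 6: 1/13
  5 → 12: 5/5
  6 → 7: 1/7
  7 → 9: 1/17
  9 → 12: 1/10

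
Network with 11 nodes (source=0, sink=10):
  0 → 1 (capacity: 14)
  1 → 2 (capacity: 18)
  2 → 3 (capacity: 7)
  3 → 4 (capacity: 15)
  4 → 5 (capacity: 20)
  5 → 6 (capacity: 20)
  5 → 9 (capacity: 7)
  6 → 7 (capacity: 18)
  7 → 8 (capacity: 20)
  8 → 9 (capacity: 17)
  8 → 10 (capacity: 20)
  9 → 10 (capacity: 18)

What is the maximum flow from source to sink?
Maximum flow = 7

Max flow: 7

Flow assignment:
  0 → 1: 7/14
  1 → 2: 7/18
  2 → 3: 7/7
  3 → 4: 7/15
  4 → 5: 7/20
  5 → 9: 7/7
  9 → 10: 7/18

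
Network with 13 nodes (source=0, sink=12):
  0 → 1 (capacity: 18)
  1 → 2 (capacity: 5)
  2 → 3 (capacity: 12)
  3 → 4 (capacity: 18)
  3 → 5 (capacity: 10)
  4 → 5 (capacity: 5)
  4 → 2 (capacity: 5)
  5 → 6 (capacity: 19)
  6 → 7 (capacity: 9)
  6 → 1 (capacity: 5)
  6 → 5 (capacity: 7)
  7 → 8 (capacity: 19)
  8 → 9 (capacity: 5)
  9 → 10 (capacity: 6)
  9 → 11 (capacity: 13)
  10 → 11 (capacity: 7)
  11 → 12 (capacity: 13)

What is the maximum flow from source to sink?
Maximum flow = 5

Max flow: 5

Flow assignment:
  0 → 1: 5/18
  1 → 2: 5/5
  2 → 3: 5/12
  3 → 5: 5/10
  5 → 6: 5/19
  6 → 7: 5/9
  7 → 8: 5/19
  8 → 9: 5/5
  9 → 11: 5/13
  11 → 12: 5/13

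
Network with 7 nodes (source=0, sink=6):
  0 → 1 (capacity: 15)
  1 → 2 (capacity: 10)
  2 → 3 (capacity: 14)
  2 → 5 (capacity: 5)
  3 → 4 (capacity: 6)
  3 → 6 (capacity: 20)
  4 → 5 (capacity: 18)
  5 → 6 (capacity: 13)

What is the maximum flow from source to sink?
Maximum flow = 10

Max flow: 10

Flow assignment:
  0 → 1: 10/15
  1 → 2: 10/10
  2 → 3: 10/14
  3 → 6: 10/20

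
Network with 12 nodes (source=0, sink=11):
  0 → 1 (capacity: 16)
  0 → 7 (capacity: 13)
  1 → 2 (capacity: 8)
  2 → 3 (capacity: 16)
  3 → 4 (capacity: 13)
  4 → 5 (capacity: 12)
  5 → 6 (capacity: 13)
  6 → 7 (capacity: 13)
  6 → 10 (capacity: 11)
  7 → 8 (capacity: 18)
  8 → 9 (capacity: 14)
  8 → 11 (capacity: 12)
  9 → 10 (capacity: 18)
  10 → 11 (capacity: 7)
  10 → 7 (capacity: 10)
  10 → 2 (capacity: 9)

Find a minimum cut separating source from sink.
Min cut value = 19, edges: (8,11), (10,11)

Min cut value: 19
Partition: S = [0, 1, 2, 3, 4, 5, 6, 7, 8, 9, 10], T = [11]
Cut edges: (8,11), (10,11)

By max-flow min-cut theorem, max flow = min cut = 19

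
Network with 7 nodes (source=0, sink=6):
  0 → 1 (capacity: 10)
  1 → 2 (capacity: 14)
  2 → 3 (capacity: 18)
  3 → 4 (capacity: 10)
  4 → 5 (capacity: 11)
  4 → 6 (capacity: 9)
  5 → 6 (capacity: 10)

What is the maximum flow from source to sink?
Maximum flow = 10

Max flow: 10

Flow assignment:
  0 → 1: 10/10
  1 → 2: 10/14
  2 → 3: 10/18
  3 → 4: 10/10
  4 → 5: 1/11
  4 → 6: 9/9
  5 → 6: 1/10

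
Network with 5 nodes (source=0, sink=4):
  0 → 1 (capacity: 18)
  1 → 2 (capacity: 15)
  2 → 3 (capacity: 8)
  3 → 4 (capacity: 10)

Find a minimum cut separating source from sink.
Min cut value = 8, edges: (2,3)

Min cut value: 8
Partition: S = [0, 1, 2], T = [3, 4]
Cut edges: (2,3)

By max-flow min-cut theorem, max flow = min cut = 8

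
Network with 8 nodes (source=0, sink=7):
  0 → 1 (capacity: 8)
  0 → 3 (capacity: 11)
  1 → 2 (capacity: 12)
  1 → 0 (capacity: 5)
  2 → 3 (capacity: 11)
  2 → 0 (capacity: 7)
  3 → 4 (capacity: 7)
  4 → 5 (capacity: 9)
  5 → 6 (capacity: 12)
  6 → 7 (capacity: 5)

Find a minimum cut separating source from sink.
Min cut value = 5, edges: (6,7)

Min cut value: 5
Partition: S = [0, 1, 2, 3, 4, 5, 6], T = [7]
Cut edges: (6,7)

By max-flow min-cut theorem, max flow = min cut = 5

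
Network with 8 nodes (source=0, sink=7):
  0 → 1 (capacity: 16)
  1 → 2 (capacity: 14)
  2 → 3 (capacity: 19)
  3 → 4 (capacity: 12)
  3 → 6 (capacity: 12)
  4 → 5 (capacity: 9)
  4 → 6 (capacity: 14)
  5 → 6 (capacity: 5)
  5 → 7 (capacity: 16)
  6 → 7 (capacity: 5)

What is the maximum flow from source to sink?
Maximum flow = 14

Max flow: 14

Flow assignment:
  0 → 1: 14/16
  1 → 2: 14/14
  2 → 3: 14/19
  3 → 4: 9/12
  3 → 6: 5/12
  4 → 5: 9/9
  5 → 7: 9/16
  6 → 7: 5/5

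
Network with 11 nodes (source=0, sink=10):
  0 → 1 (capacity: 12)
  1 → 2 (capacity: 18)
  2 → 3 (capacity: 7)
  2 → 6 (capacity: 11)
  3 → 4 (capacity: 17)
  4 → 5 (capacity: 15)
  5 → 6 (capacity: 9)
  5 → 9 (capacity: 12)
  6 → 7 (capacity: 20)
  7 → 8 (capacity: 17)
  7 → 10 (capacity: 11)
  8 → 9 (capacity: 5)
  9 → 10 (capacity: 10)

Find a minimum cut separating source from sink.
Min cut value = 12, edges: (0,1)

Min cut value: 12
Partition: S = [0], T = [1, 2, 3, 4, 5, 6, 7, 8, 9, 10]
Cut edges: (0,1)

By max-flow min-cut theorem, max flow = min cut = 12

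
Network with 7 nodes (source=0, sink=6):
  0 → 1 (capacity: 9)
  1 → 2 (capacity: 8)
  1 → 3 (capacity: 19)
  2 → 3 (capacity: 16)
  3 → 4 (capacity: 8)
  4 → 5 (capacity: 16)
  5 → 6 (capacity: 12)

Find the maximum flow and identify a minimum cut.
Max flow = 8, Min cut edges: (3,4)

Maximum flow: 8
Minimum cut: (3,4)
Partition: S = [0, 1, 2, 3], T = [4, 5, 6]

Max-flow min-cut theorem verified: both equal 8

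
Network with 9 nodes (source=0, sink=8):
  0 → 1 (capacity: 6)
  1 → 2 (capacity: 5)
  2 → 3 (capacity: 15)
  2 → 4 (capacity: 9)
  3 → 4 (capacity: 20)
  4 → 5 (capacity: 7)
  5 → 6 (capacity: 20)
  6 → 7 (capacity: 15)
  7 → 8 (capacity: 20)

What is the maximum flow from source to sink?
Maximum flow = 5

Max flow: 5

Flow assignment:
  0 → 1: 5/6
  1 → 2: 5/5
  2 → 4: 5/9
  4 → 5: 5/7
  5 → 6: 5/20
  6 → 7: 5/15
  7 → 8: 5/20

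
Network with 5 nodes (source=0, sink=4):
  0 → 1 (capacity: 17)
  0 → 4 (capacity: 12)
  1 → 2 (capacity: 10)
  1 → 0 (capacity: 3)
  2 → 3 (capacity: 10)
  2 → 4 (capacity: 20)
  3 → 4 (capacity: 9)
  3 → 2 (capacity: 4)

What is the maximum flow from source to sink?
Maximum flow = 22

Max flow: 22

Flow assignment:
  0 → 1: 10/17
  0 → 4: 12/12
  1 → 2: 10/10
  2 → 4: 10/20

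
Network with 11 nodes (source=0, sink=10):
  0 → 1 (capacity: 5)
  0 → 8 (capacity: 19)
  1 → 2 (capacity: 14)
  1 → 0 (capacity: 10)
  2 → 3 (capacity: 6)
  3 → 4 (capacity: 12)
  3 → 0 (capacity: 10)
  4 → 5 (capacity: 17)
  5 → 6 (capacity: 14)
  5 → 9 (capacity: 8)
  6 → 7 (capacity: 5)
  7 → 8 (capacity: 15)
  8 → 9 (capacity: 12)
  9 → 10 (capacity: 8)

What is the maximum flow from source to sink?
Maximum flow = 8

Max flow: 8

Flow assignment:
  0 → 1: 5/5
  0 → 8: 3/19
  1 → 2: 5/14
  2 → 3: 5/6
  3 → 4: 5/12
  4 → 5: 5/17
  5 → 9: 5/8
  8 → 9: 3/12
  9 → 10: 8/8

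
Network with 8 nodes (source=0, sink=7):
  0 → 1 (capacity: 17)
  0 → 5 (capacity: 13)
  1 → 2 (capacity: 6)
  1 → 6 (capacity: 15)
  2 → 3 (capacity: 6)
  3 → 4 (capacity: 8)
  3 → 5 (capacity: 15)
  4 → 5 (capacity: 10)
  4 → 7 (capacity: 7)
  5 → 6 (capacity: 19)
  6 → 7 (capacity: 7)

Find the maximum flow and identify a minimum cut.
Max flow = 13, Min cut edges: (2,3), (6,7)

Maximum flow: 13
Minimum cut: (2,3), (6,7)
Partition: S = [0, 1, 2, 5, 6], T = [3, 4, 7]

Max-flow min-cut theorem verified: both equal 13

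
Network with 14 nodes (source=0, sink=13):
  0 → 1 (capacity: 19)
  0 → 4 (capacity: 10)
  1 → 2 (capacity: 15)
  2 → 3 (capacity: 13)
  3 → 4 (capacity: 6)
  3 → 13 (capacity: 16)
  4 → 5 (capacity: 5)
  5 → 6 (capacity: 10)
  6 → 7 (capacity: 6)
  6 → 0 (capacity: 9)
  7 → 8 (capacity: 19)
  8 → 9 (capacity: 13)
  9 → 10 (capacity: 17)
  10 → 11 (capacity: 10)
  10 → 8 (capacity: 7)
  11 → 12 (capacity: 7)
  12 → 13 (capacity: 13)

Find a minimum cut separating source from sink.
Min cut value = 18, edges: (2,3), (4,5)

Min cut value: 18
Partition: S = [0, 1, 2, 4], T = [3, 5, 6, 7, 8, 9, 10, 11, 12, 13]
Cut edges: (2,3), (4,5)

By max-flow min-cut theorem, max flow = min cut = 18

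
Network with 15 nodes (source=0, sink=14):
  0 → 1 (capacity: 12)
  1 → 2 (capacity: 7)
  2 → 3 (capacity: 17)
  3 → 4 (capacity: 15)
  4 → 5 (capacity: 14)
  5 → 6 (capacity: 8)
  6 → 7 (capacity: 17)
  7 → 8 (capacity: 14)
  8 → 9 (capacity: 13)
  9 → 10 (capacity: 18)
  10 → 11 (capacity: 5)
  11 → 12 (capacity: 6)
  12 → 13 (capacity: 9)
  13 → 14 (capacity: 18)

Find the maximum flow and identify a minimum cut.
Max flow = 5, Min cut edges: (10,11)

Maximum flow: 5
Minimum cut: (10,11)
Partition: S = [0, 1, 2, 3, 4, 5, 6, 7, 8, 9, 10], T = [11, 12, 13, 14]

Max-flow min-cut theorem verified: both equal 5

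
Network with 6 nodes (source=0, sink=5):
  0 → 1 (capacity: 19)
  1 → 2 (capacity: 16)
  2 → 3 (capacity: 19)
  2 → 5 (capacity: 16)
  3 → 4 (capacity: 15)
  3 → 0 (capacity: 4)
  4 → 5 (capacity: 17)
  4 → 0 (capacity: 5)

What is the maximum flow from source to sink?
Maximum flow = 16

Max flow: 16

Flow assignment:
  0 → 1: 16/19
  1 → 2: 16/16
  2 → 5: 16/16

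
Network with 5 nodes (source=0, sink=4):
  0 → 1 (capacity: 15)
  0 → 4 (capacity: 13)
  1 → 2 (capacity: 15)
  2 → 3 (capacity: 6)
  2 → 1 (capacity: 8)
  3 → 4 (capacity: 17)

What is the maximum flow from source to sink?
Maximum flow = 19

Max flow: 19

Flow assignment:
  0 → 1: 6/15
  0 → 4: 13/13
  1 → 2: 6/15
  2 → 3: 6/6
  3 → 4: 6/17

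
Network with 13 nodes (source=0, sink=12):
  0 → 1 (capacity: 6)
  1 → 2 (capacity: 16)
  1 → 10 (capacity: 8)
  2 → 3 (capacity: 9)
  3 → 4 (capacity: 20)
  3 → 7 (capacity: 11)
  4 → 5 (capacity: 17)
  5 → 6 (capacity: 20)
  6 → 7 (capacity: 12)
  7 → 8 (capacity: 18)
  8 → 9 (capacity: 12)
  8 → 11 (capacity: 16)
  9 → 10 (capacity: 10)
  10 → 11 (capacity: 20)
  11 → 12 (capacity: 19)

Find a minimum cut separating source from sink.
Min cut value = 6, edges: (0,1)

Min cut value: 6
Partition: S = [0], T = [1, 2, 3, 4, 5, 6, 7, 8, 9, 10, 11, 12]
Cut edges: (0,1)

By max-flow min-cut theorem, max flow = min cut = 6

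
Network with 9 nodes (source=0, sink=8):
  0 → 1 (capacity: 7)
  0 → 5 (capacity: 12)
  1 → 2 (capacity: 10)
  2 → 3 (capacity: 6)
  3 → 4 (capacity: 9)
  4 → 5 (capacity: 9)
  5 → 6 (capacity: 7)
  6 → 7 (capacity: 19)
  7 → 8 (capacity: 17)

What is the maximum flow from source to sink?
Maximum flow = 7

Max flow: 7

Flow assignment:
  0 → 1: 6/7
  0 → 5: 1/12
  1 → 2: 6/10
  2 → 3: 6/6
  3 → 4: 6/9
  4 → 5: 6/9
  5 → 6: 7/7
  6 → 7: 7/19
  7 → 8: 7/17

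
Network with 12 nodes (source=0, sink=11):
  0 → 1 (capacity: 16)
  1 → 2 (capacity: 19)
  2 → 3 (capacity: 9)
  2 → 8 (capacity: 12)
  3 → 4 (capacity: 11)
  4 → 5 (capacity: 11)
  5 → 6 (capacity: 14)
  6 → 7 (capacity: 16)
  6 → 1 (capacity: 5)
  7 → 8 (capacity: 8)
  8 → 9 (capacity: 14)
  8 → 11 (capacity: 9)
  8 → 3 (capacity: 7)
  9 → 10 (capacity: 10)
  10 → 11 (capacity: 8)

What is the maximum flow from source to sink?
Maximum flow = 16

Max flow: 16

Flow assignment:
  0 → 1: 16/16
  1 → 2: 16/19
  2 → 3: 4/9
  2 → 8: 12/12
  3 → 4: 4/11
  4 → 5: 4/11
  5 → 6: 4/14
  6 → 7: 4/16
  7 → 8: 4/8
  8 → 9: 7/14
  8 → 11: 9/9
  9 → 10: 7/10
  10 → 11: 7/8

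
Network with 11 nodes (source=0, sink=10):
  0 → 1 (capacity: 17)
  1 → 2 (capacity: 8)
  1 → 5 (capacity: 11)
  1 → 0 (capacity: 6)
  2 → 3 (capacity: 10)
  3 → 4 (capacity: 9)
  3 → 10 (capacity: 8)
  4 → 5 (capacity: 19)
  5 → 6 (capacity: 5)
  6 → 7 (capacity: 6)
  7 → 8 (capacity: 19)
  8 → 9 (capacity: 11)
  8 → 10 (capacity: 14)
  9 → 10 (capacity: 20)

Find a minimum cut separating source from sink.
Min cut value = 13, edges: (3,10), (5,6)

Min cut value: 13
Partition: S = [0, 1, 2, 3, 4, 5], T = [6, 7, 8, 9, 10]
Cut edges: (3,10), (5,6)

By max-flow min-cut theorem, max flow = min cut = 13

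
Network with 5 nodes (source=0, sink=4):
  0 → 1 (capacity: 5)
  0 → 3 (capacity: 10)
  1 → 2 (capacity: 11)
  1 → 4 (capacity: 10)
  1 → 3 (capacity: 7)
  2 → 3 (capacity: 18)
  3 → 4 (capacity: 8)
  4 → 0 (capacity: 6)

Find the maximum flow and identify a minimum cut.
Max flow = 13, Min cut edges: (0,1), (3,4)

Maximum flow: 13
Minimum cut: (0,1), (3,4)
Partition: S = [0, 2, 3], T = [1, 4]

Max-flow min-cut theorem verified: both equal 13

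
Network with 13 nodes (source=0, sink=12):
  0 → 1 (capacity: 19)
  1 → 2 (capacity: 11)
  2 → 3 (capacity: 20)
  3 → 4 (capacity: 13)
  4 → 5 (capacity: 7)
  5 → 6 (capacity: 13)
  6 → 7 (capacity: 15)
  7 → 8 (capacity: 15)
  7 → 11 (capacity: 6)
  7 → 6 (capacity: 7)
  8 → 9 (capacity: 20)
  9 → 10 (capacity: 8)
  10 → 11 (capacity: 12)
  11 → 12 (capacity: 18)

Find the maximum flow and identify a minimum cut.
Max flow = 7, Min cut edges: (4,5)

Maximum flow: 7
Minimum cut: (4,5)
Partition: S = [0, 1, 2, 3, 4], T = [5, 6, 7, 8, 9, 10, 11, 12]

Max-flow min-cut theorem verified: both equal 7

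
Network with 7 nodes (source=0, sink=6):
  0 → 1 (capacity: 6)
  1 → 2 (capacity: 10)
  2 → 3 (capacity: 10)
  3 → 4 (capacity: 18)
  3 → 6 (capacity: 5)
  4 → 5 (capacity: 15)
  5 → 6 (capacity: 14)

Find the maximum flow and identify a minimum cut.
Max flow = 6, Min cut edges: (0,1)

Maximum flow: 6
Minimum cut: (0,1)
Partition: S = [0], T = [1, 2, 3, 4, 5, 6]

Max-flow min-cut theorem verified: both equal 6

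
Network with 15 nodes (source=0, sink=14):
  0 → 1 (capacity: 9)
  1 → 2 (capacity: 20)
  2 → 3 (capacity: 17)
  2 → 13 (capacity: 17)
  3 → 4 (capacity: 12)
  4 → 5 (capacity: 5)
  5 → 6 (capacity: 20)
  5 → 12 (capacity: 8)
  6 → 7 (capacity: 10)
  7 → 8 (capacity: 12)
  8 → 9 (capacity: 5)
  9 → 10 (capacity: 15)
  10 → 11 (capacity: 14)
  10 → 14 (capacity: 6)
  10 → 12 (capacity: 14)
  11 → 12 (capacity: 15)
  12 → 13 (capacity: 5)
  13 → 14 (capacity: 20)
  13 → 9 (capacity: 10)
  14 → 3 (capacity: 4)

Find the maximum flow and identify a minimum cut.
Max flow = 9, Min cut edges: (0,1)

Maximum flow: 9
Minimum cut: (0,1)
Partition: S = [0], T = [1, 2, 3, 4, 5, 6, 7, 8, 9, 10, 11, 12, 13, 14]

Max-flow min-cut theorem verified: both equal 9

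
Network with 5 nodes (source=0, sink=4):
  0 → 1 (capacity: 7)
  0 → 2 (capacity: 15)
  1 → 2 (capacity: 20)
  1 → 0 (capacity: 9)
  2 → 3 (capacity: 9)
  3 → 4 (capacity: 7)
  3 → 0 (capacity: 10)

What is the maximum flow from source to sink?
Maximum flow = 7

Max flow: 7

Flow assignment:
  0 → 1: 7/7
  0 → 2: 2/15
  1 → 2: 7/20
  2 → 3: 9/9
  3 → 4: 7/7
  3 → 0: 2/10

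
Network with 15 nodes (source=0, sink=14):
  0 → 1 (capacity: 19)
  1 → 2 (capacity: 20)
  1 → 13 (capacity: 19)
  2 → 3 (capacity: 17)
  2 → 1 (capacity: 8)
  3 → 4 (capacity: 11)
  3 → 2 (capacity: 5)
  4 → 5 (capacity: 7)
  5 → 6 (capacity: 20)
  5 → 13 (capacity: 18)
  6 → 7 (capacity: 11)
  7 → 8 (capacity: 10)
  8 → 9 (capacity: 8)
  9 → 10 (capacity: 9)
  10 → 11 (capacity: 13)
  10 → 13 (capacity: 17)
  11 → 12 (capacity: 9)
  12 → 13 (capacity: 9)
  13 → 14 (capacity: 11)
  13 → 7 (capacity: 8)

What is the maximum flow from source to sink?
Maximum flow = 11

Max flow: 11

Flow assignment:
  0 → 1: 11/19
  1 → 13: 11/19
  13 → 14: 11/11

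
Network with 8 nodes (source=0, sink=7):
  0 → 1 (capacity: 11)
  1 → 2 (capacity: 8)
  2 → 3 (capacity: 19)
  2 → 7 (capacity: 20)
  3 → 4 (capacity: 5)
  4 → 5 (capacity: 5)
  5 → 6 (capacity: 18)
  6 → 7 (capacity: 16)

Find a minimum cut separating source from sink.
Min cut value = 8, edges: (1,2)

Min cut value: 8
Partition: S = [0, 1], T = [2, 3, 4, 5, 6, 7]
Cut edges: (1,2)

By max-flow min-cut theorem, max flow = min cut = 8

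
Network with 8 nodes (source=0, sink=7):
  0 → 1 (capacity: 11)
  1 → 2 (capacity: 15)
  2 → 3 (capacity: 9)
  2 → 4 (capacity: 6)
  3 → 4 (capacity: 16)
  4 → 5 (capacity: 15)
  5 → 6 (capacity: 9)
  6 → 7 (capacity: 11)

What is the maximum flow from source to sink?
Maximum flow = 9

Max flow: 9

Flow assignment:
  0 → 1: 9/11
  1 → 2: 9/15
  2 → 3: 5/9
  2 → 4: 4/6
  3 → 4: 5/16
  4 → 5: 9/15
  5 → 6: 9/9
  6 → 7: 9/11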